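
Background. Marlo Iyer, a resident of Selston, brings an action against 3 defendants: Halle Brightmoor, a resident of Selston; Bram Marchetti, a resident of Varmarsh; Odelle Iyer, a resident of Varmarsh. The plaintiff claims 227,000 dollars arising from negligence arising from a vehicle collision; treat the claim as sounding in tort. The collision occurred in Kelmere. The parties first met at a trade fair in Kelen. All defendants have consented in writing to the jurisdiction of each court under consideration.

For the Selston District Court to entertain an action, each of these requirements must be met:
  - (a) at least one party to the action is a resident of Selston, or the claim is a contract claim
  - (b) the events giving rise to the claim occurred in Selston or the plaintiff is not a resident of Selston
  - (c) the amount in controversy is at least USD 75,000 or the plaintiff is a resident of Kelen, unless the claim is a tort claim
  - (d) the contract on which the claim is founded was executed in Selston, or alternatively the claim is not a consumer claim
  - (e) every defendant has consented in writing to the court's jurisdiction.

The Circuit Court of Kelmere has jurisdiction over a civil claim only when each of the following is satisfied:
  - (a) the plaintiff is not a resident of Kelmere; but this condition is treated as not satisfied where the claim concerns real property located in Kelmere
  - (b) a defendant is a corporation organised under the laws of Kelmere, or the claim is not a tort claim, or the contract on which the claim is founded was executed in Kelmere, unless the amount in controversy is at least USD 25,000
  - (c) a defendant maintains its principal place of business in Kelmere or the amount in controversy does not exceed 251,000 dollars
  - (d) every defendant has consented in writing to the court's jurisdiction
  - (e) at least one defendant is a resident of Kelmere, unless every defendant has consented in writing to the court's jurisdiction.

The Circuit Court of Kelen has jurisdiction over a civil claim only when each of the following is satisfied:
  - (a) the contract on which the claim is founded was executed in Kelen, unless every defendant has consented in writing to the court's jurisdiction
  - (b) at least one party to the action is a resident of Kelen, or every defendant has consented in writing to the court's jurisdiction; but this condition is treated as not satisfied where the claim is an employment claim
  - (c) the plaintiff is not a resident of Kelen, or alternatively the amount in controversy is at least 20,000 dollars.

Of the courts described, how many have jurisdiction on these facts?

The Selston District Court:
  (a) Marlo Iyer resides in Selston, so this disjunct is met. Met.
  (b) The operative events occurred in Kelmere, not Selston; the plaintiff resides in Selston — none of the alternatives is met. Not met.
  (c) The amount in controversy is $227,000, which meets the USD 75,000 floor — that alternative is enough. Met.
  (d) The claim is a tort claim, not a consumer claim — that alternative is enough. Condition met.
  (e) Every defendant has filed written consent. Condition met.
  → At least one condition fails; no jurisdiction.
The Circuit Court of Kelmere:
  (a) The plaintiff resides in Selston, which is not Kelmere. And the carve-out is inapplicable — the claim does not concern real property. Satisfied.
  (b) No defendant is a corporation; the claim is a tort claim; no contract (and hence no place of execution) is alleged — every alternative fails. However, the amount in controversy is $227,000, which meets the USD 25,000 floor, so the 'unless' proviso supplies this condition. Satisfied.
  (c) The amount in controversy is 227,000 dollars, within the $251,000 ceiling — that alternative is enough. Satisfied.
  (d) Every defendant has filed written consent. Satisfied.
  (e) No defendant resides in Kelmere (they reside in Selston, Varmarsh, Varmarsh). But every defendant has filed written consent, and the 'unless' clause therefore excuses the requirement. Satisfied.
  → Jurisdiction lies.
The Circuit Court of Kelen:
  (a) No contract (and hence no place of execution) is alleged. But every defendant has filed written consent, and the 'unless' clause therefore excuses the requirement. Satisfied.
  (b) Every defendant has filed written consent, which satisfies one of the alternatives. The carve-out does not apply: the claim is a tort claim, not an employment claim. Satisfied.
  (c) The plaintiff resides in Selston, which is not Kelen — that alternative is enough. Condition met.
  → All conditions met; jurisdiction exists.
Courts with jurisdiction: the Circuit Court of Kelmere, the Circuit Court of Kelen — 2 in total.

2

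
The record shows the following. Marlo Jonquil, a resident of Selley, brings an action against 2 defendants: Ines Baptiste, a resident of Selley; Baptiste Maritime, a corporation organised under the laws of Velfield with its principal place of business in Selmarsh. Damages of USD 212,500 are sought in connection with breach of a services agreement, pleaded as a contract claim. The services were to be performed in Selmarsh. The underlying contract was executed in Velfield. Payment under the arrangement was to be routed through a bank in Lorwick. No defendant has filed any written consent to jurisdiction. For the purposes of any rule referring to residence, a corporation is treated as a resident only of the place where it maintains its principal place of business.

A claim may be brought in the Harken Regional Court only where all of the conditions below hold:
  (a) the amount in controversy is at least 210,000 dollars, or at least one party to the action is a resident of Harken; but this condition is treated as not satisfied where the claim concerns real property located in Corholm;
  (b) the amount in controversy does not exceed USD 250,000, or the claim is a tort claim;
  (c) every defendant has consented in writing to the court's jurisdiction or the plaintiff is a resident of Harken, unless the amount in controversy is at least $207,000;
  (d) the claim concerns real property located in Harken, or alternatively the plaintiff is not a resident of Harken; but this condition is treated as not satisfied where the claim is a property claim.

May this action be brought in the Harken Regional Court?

The Harken Regional Court:
  (a) The amount in controversy is $212,500, which meets the $210,000 floor, which satisfies one of the alternatives. The exception is not triggered, since the claim does not concern real property. Met.
  (b) The amount in controversy is USD 212,500, within the $250,000 ceiling — that alternative is enough. Met.
  (c) No such written consent has been filed; the plaintiff resides in Selley, not Harken — none of the alternatives is met. But the amount in controversy is 212,500 dollars, which meets the 207,000 dollars floor, and the 'unless' clause therefore excuses the requirement. Met.
  (d) The plaintiff resides in Selley, which is not Harken, so this disjunct is met. The carve-out does not apply: the claim is a contract claim, not a property claim. Satisfied.
  → The court has jurisdiction.

Yes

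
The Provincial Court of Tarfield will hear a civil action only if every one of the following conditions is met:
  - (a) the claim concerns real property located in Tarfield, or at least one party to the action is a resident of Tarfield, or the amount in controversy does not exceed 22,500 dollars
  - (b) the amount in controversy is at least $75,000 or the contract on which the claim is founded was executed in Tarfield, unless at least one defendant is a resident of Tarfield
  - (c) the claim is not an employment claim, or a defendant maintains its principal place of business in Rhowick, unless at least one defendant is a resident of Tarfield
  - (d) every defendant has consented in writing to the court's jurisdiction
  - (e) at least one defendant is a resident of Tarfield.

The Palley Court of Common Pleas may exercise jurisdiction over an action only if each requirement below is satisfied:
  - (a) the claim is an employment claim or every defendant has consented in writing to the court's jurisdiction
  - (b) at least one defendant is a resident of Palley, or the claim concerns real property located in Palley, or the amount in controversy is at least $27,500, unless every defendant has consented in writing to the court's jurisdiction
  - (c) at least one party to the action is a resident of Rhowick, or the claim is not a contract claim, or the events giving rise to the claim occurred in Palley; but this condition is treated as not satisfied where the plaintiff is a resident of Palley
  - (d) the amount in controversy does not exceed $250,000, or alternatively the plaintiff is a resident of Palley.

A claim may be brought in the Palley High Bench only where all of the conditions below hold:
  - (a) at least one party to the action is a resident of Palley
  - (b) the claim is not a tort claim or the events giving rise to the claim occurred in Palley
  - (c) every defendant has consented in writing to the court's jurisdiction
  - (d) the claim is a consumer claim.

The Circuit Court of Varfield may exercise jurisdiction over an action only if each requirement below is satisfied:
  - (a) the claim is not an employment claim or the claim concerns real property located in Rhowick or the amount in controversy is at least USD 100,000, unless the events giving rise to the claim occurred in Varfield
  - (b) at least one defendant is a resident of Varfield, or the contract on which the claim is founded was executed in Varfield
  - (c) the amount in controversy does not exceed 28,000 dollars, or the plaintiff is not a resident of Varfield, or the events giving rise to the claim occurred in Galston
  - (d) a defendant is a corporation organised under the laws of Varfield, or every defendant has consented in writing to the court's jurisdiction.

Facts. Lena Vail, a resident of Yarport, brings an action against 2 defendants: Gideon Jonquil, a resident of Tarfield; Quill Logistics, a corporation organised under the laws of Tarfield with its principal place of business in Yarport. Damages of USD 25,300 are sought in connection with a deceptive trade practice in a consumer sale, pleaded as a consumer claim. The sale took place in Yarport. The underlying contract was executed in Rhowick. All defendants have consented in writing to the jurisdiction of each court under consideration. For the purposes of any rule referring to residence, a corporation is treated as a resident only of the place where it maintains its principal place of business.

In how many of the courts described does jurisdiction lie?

The Provincial Court of Tarfield:
  (a) Gideon Jonquil resides in Tarfield — that alternative is enough. Satisfied.
  (b) The amount in controversy is $25,300, below the 75,000 dollars floor; the contract was executed in Rhowick, not Tarfield — every alternative fails. The proviso rescues it, though: Gideon Jonquil resides in Tarfield. Satisfied.
  (c) The claim is a consumer claim, not an employment claim, so this disjunct is met. Satisfied.
  (d) Every defendant has filed written consent. Met.
  (e) Gideon Jonquil resides in Tarfield. Condition met.
  → Every requirement is satisfied — jurisdiction.
The Palley Court of Common Pleas:
  (a) Every defendant has filed written consent, which satisfies one of the alternatives. Satisfied.
  (b) No defendant resides in Palley (they reside in Tarfield, Yarport); the claim does not concern real property; the amount in controversy is $25,300, below the 27,500 dollars floor — every alternative fails. The proviso rescues it, though: every defendant has filed written consent. Satisfied.
  (c) The claim is a consumer claim, not a contract claim — that alternative is enough. The carve-out does not apply: the plaintiff resides in Yarport, not Palley. Satisfied.
  (d) The amount in controversy is 25,300 dollars, within the USD 250,000 ceiling, so this disjunct is met. Met.
  → Jurisdiction lies.
The Palley High Bench:
  (a) No party resides in Palley. Fails.
  (b) The claim is a consumer claim, not a tort claim, so one alternative holds. Satisfied.
  (c) Every defendant has filed written consent. Met.
  (d) The claim is a consumer claim. Satisfied.
  → No jurisdiction.
The Circuit Court of Varfield:
  (a) The claim is a consumer claim, not an employment claim — that alternative is enough. Satisfied.
  (b) No defendant resides in Varfield (they reside in Tarfield, Yarport); the contract was executed in Rhowick, not Varfield — no alternative holds. Fails.
  (c) The amount in controversy is 25,300 dollars, within the $28,000 ceiling, so one alternative holds. Satisfied.
  (d) Every defendant has filed written consent, so this disjunct is met. Satisfied.
  → No jurisdiction.
Courts with jurisdiction: the Provincial Court of Tarfield, the Palley Court of Common Pleas — 2 in total.

2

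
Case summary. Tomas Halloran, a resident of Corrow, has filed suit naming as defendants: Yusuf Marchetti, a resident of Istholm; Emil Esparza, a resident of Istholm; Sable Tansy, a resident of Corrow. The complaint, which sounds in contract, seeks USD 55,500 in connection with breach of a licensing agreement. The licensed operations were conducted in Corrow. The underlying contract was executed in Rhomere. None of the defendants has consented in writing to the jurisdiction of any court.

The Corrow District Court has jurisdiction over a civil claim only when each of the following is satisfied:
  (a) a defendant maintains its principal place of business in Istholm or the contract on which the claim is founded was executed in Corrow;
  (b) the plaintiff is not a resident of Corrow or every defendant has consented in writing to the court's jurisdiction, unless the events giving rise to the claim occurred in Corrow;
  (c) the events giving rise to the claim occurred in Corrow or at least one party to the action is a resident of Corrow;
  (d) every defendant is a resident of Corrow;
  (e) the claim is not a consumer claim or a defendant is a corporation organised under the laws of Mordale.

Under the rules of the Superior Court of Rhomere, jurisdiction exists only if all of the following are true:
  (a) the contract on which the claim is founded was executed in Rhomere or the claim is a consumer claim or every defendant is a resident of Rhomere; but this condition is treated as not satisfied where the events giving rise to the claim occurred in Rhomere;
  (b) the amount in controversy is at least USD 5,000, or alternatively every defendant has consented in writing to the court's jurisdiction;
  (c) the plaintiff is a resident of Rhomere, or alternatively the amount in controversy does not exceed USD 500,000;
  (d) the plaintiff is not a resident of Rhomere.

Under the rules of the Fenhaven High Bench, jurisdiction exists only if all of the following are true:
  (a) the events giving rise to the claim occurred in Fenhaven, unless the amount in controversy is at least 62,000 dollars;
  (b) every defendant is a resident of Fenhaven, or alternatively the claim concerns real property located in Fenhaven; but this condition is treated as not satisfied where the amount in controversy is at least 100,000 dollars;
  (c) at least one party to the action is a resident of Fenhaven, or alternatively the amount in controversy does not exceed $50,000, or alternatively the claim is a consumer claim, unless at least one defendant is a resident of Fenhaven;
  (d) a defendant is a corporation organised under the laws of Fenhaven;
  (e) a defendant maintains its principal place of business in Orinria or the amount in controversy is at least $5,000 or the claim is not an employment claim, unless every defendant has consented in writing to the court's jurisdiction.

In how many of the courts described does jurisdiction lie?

1

The Corrow District Court:
  (a) No defendant is a corporation; the contract was executed in Rhomere, not Corrow — none of the alternatives is met. Condition not met.
  (b) The plaintiff resides in Corrow; no such written consent has been filed — none of the alternatives is met. But the operative events occurred in Corrow, and the 'unless' clause therefore excuses the requirement. Met.
  (c) The operative events occurred in Corrow, so this disjunct is met. Condition met.
  (d) The defendants reside as follows — Yusuf Marchetti in Istholm, Emil Esparza in Istholm, Sable Tansy in Corrow — not all in Corrow. Not met.
  (e) The claim is a contract claim, not a consumer claim, so one alternative holds. Met.
  → At least one condition fails; no jurisdiction.
The Superior Court of Rhomere:
  (a) The contract was executed in Rhomere, which satisfies one of the alternatives. The carve-out does not apply: the operative events occurred in Corrow, not Rhomere. Satisfied.
  (b) The amount in controversy is USD 55,500, which meets the USD 5,000 floor, so one alternative holds. Condition met.
  (c) The amount in controversy is 55,500 dollars, within the USD 500,000 ceiling, which satisfies one of the alternatives. Met.
  (d) The plaintiff resides in Corrow, which is not Rhomere. Satisfied.
  → Every requirement is satisfied — jurisdiction.
The Fenhaven High Bench:
  (a) The operative events occurred in Corrow, not Fenhaven. The proviso offers no rescue either, since the amount in controversy is 55,500 dollars, below the 62,000 dollars floor. Not satisfied.
  (b) The defendants reside as follows — Yusuf Marchetti in Istholm, Emil Esparza in Istholm, Sable Tansy in Corrow — not all in Fenhaven; the claim does not concern real property — every alternative fails. Not satisfied.
  (c) No party resides in Fenhaven; the amount in controversy is 55,500 dollars, above the USD 50,000 ceiling; the claim is a contract claim, not a consumer claim — every alternative fails. Nor does the 'unless' clause help: no defendant resides in Fenhaven (they reside in Istholm, Istholm, Corrow). Not met.
  (d) No defendant is a corporation. Not satisfied.
  (e) The amount in controversy is $55,500, which meets the 5,000 dollars floor, which satisfies one of the alternatives. Satisfied.
  → No jurisdiction.
Courts with jurisdiction: the Superior Court of Rhomere — 1 in total.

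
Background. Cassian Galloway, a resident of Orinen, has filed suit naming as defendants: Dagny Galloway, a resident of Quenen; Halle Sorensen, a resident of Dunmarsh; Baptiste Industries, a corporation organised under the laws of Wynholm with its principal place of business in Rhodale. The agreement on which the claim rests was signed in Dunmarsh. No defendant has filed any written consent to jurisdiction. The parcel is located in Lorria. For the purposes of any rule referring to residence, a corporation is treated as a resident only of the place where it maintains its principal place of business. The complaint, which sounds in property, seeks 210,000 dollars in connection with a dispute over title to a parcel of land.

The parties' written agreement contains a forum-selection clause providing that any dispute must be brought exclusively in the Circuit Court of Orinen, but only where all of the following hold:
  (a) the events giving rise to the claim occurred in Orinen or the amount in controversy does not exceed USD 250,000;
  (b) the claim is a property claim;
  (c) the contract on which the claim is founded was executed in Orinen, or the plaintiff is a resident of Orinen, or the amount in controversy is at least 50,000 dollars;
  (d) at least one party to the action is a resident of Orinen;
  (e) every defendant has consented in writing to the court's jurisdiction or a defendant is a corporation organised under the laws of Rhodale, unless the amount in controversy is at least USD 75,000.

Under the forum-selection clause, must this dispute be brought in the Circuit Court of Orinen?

The Circuit Court of Orinen:
  (a) The amount in controversy is $210,000, within the 250,000 dollars ceiling, which satisfies one of the alternatives. Condition met.
  (b) The claim is a property claim. Satisfied.
  (c) The plaintiff resides in Orinen, so this disjunct is met. Condition met.
  (d) Cassian Galloway resides in Orinen. Condition met.
  (e) No such written consent has been filed; the corporate defendant(s) are organised in Wynholm, not Rhodale — no alternative holds. The proviso rescues it, though: the amount in controversy is 210,000 dollars, which meets the 75,000 dollars floor. Met.
  → The clause applies.

Yes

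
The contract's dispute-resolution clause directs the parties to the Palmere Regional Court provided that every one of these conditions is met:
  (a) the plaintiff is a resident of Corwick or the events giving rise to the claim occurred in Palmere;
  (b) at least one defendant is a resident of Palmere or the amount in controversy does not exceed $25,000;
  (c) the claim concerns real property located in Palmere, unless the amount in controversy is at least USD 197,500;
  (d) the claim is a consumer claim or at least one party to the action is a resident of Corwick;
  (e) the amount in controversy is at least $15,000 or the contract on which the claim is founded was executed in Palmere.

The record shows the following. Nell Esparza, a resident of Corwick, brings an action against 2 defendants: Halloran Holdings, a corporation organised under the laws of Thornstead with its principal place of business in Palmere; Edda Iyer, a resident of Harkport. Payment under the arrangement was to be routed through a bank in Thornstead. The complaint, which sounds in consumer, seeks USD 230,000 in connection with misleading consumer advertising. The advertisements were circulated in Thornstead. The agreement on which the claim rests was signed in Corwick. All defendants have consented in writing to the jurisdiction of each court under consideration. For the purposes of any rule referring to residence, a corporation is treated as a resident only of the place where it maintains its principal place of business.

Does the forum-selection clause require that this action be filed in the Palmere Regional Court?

The Palmere Regional Court:
  (a) The plaintiff resides in Corwick, so this disjunct is met. Satisfied.
  (b) Halloran Holdings resides in Palmere, so one alternative holds. Satisfied.
  (c) The claim does not concern real property. The proviso rescues it, though: the amount in controversy is 230,000 dollars, which meets the 197,500 dollars floor. Satisfied.
  (d) The claim is a consumer claim — that alternative is enough. Satisfied.
  (e) The amount in controversy is USD 230,000, which meets the 15,000 dollars floor, which satisfies one of the alternatives. Met.
  → The clause applies.

Yes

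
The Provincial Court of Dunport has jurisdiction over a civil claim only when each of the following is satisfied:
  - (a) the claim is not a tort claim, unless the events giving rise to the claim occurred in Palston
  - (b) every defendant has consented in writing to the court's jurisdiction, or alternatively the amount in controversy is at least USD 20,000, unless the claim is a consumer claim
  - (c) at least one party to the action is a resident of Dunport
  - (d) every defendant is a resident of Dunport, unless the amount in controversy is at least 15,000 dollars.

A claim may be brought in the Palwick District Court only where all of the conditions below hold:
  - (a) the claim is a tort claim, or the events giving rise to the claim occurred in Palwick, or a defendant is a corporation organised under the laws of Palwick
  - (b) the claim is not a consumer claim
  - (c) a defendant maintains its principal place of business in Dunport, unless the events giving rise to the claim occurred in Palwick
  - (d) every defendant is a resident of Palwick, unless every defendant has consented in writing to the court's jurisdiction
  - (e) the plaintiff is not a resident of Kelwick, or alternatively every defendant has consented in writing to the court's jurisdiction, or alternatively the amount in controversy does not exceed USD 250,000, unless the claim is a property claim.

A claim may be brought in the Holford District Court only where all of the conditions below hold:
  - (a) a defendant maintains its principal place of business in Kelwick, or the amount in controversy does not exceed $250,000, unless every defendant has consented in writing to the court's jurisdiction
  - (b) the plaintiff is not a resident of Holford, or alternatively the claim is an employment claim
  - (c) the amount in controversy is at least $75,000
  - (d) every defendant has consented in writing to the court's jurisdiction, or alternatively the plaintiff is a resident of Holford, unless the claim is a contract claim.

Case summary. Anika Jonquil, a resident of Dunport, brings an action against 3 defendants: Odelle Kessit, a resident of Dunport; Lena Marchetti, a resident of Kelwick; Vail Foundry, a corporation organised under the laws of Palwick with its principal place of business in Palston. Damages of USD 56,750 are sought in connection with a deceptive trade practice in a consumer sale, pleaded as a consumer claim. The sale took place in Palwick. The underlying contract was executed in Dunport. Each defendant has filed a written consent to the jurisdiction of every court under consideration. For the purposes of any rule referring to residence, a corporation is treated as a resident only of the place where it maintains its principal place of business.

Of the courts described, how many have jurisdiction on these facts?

The Provincial Court of Dunport:
  (a) The claim is a consumer claim, not a tort claim. Met.
  (b) Every defendant has filed written consent, which satisfies one of the alternatives. Satisfied.
  (c) Anika Jonquil resides in Dunport. Satisfied.
  (d) The defendants reside as follows — Odelle Kessit in Dunport, Lena Marchetti in Kelwick, Vail Foundry in Palston — not all in Dunport. The proviso rescues it, though: the amount in controversy is USD 56,750, which meets the $15,000 floor. Met.
  → Every requirement is satisfied — jurisdiction.
The Palwick District Court:
  (a) The operative events occurred in Palwick, so one alternative holds. Met.
  (b) The claim is a consumer claim. Fails.
  (c) The corporate defendant(s) have their principal place of business in Palston, not Dunport. The proviso rescues it, though: the operative events occurred in Palwick. Met.
  (d) The defendants reside as follows — Odelle Kessit in Dunport, Lena Marchetti in Kelwick, Vail Foundry in Palston — not all in Palwick. The proviso rescues it, though: every defendant has filed written consent. Condition met.
  (e) The plaintiff resides in Dunport, which is not Kelwick, so one alternative holds. Condition met.
  → The court lacks jurisdiction.
The Holford District Court:
  (a) The amount in controversy is $56,750, within the USD 250,000 ceiling, so one alternative holds. Met.
  (b) The plaintiff resides in Dunport, which is not Holford, so this disjunct is met. Satisfied.
  (c) The amount in controversy is USD 56,750, below the USD 75,000 floor. Not satisfied.
  (d) Every defendant has filed written consent — that alternative is enough. Met.
  → At least one condition fails; no jurisdiction.
Courts with jurisdiction: the Provincial Court of Dunport — 1 in total.

1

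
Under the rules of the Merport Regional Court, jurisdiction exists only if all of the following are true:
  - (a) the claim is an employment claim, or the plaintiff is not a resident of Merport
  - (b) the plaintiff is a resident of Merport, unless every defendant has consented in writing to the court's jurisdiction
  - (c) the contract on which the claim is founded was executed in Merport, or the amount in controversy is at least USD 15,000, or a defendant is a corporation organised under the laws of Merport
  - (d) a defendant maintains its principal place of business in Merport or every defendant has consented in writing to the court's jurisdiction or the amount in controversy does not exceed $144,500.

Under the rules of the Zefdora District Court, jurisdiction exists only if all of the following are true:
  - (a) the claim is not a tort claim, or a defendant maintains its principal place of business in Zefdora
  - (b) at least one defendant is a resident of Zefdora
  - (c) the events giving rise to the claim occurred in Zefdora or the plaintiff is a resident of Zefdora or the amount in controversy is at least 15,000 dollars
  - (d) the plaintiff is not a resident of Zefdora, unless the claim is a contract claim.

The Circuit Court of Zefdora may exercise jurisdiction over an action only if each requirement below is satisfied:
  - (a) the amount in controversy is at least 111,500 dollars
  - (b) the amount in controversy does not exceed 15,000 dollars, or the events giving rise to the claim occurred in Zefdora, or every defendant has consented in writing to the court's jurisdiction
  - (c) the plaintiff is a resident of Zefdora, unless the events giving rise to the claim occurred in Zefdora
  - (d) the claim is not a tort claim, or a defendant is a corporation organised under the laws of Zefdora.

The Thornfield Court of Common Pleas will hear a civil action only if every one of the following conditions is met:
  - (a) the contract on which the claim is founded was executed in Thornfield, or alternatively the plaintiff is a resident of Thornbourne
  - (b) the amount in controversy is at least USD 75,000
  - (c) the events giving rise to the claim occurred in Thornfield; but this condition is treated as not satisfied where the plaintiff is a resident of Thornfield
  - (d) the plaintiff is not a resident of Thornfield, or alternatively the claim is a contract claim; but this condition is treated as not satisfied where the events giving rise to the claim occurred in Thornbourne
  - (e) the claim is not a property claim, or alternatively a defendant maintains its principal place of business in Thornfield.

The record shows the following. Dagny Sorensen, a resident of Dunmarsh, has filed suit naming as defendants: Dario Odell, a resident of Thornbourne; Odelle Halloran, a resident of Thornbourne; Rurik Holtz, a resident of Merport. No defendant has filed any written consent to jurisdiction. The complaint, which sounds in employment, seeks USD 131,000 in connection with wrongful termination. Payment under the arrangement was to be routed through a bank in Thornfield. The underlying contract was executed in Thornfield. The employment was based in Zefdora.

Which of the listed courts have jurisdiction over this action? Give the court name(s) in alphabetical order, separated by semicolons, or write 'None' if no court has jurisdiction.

The Merport Regional Court:
  (a) The claim is an employment claim, so this disjunct is met. Condition met.
  (b) The plaintiff resides in Dunmarsh, not Merport. And no such written consent has been filed, so the proviso does not save it. Not satisfied.
  (c) The amount in controversy is 131,000 dollars, which meets the 15,000 dollars floor, which satisfies one of the alternatives. Satisfied.
  (d) The amount in controversy is 131,000 dollars, within the USD 144,500 ceiling, so one alternative holds. Satisfied.
  → At least one condition fails; no jurisdiction.
The Zefdora District Court:
  (a) The claim is an employment claim, not a tort claim, so one alternative holds. Met.
  (b) No defendant resides in Zefdora (they reside in Thornbourne, Thornbourne, Merport). Fails.
  (c) The operative events occurred in Zefdora, which satisfies one of the alternatives. Condition met.
  (d) The plaintiff resides in Dunmarsh, which is not Zefdora. Condition met.
  → The court lacks jurisdiction.
The Circuit Court of Zefdora:
  (a) The amount in controversy is 131,000 dollars, which meets the USD 111,500 floor. Met.
  (b) The operative events occurred in Zefdora, so this disjunct is met. Condition met.
  (c) The plaintiff resides in Dunmarsh, not Zefdora. However, the operative events occurred in Zefdora, so the 'unless' proviso supplies this condition. Satisfied.
  (d) The claim is an employment claim, not a tort claim, which satisfies one of the alternatives. Condition met.
  → The court has jurisdiction.
The Thornfield Court of Common Pleas:
  (a) The contract was executed in Thornfield, so one alternative holds. Condition met.
  (b) The amount in controversy is $131,000, which meets the $75,000 floor. Satisfied.
  (c) The operative events occurred in Zefdora, not Thornfield. Not met.
  (d) The plaintiff resides in Dunmarsh, which is not Thornfield — that alternative is enough. The exception is not triggered, since the operative events occurred in Zefdora, not Thornbourne. Satisfied.
  (e) The claim is an employment claim, not a property claim, so this disjunct is met. Satisfied.
  → At least one condition fails; no jurisdiction.

the Circuit Court of Zefdora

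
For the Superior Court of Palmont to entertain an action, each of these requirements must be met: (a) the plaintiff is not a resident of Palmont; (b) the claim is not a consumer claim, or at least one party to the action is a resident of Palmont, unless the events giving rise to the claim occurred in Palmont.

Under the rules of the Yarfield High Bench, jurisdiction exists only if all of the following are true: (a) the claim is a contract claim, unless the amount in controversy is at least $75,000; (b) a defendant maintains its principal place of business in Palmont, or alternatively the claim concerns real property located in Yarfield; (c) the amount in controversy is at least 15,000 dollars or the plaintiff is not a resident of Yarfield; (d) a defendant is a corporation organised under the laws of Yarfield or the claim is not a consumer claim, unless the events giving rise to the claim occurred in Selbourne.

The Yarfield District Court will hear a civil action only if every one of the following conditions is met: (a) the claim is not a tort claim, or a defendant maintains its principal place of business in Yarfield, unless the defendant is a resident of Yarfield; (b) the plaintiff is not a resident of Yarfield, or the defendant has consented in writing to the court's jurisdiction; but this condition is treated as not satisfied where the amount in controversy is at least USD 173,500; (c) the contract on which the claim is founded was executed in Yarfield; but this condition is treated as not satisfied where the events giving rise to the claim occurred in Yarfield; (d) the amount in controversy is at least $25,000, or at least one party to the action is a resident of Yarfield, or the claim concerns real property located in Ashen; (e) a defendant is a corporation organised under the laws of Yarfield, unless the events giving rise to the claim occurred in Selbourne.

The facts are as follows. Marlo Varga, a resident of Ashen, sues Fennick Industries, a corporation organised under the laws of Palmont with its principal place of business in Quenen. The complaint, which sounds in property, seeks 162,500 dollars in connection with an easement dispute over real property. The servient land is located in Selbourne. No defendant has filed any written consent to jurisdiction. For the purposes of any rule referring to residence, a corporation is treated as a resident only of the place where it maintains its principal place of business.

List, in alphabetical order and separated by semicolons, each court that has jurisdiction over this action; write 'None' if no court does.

The Superior Court of Palmont:
  (a) The plaintiff resides in Ashen, which is not Palmont. Met.
  (b) The claim is a property claim, not a consumer claim — that alternative is enough. Condition met.
  → Jurisdiction lies.
The Yarfield High Bench:
  (a) The claim is a property claim, not a contract claim. But the amount in controversy is USD 162,500, which meets the 75,000 dollars floor, and the 'unless' clause therefore excuses the requirement. Condition met.
  (b) The corporate defendant(s) have their principal place of business in Quenen, not Palmont; the property lies in Selbourne, not Yarfield — no alternative holds. Condition not met.
  (c) The amount in controversy is $162,500, which meets the $15,000 floor, so one alternative holds. Condition met.
  (d) The claim is a property claim, not a consumer claim, which satisfies one of the alternatives. Met.
  → At least one condition fails; no jurisdiction.
The Yarfield District Court:
  (a) The claim is a property claim, not a tort claim, which satisfies one of the alternatives. Satisfied.
  (b) The plaintiff resides in Ashen, which is not Yarfield — that alternative is enough. The carve-out does not apply: the amount in controversy is 162,500 dollars, below the $173,500 floor. Satisfied.
  (c) No contract (and hence no place of execution) is alleged. Not met.
  (d) The amount in controversy is 162,500 dollars, which meets the USD 25,000 floor, so this disjunct is met. Condition met.
  (e) The corporate defendant(s) are organised in Palmont, not Yarfield. But the operative events occurred in Selbourne, and the 'unless' clause therefore excuses the requirement. Met.
  → At least one condition fails; no jurisdiction.

the Superior Court of Palmont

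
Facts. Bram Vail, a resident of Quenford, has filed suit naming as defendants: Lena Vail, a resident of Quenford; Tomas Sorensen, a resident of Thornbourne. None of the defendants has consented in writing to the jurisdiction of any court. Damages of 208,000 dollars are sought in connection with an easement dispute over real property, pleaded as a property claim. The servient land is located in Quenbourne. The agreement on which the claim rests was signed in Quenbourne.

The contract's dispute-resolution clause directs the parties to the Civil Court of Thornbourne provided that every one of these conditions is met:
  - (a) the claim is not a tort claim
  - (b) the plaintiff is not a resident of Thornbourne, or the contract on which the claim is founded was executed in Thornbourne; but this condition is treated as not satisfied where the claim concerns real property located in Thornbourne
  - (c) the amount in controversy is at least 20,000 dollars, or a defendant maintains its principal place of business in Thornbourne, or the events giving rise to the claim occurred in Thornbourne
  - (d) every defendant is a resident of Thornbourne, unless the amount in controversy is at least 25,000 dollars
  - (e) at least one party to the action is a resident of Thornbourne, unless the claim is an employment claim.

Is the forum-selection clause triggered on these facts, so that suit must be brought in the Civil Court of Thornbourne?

The Civil Court of Thornbourne:
  (a) The claim is a property claim, not a tort claim. Condition met.
  (b) The plaintiff resides in Quenford, which is not Thornbourne, so one alternative holds. The carve-out does not apply: the property lies in Quenbourne, not Thornbourne. Condition met.
  (c) The amount in controversy is $208,000, which meets the $20,000 floor, so this disjunct is met. Satisfied.
  (d) The defendants reside as follows — Lena Vail in Quenford, Tomas Sorensen in Thornbourne — not all in Thornbourne. The proviso rescues it, though: the amount in controversy is 208,000 dollars, which meets the 25,000 dollars floor. Met.
  (e) Tomas Sorensen resides in Thornbourne. Satisfied.
  → Forum clause is triggered.

Yes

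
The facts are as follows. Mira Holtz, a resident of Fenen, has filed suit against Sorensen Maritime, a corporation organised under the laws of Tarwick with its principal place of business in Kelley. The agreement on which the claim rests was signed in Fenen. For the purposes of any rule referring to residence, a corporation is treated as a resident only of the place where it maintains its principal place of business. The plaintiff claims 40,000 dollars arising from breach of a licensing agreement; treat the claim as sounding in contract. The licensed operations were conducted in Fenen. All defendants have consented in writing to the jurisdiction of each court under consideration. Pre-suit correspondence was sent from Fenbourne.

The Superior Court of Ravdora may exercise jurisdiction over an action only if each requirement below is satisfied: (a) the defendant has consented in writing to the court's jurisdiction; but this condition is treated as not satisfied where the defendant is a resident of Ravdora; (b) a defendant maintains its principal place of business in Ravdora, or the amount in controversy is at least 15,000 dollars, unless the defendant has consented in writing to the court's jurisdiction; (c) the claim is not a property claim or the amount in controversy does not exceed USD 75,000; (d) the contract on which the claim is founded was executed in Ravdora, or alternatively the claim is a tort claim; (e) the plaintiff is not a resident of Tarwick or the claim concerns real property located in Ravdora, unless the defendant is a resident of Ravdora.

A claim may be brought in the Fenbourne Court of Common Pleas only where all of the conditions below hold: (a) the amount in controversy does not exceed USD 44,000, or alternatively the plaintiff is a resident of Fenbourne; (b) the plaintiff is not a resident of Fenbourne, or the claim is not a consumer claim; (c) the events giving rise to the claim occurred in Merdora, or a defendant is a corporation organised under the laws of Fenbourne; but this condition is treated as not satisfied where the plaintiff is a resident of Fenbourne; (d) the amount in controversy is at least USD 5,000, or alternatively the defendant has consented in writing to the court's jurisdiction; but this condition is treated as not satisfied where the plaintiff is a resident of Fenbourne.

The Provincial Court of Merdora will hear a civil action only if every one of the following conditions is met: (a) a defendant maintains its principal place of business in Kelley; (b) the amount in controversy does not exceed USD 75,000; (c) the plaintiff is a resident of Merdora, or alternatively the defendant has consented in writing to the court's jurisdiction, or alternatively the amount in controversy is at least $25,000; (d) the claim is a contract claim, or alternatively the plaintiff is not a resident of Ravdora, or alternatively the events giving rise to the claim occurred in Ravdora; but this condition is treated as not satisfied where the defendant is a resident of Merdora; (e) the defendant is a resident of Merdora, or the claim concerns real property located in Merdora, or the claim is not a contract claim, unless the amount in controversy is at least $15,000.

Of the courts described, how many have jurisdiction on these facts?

The Superior Court of Ravdora:
  (a) Every defendant has filed written consent. And the carve-out is inapplicable — the defendant resides in Kelley, not Ravdora. Condition met.
  (b) The amount in controversy is USD 40,000, which meets the USD 15,000 floor, so one alternative holds. Satisfied.
  (c) The claim is a contract claim, not a property claim, so this disjunct is met. Satisfied.
  (d) The contract was executed in Fenen, not Ravdora; the claim is a contract claim, not a tort claim — every alternative fails. Fails.
  (e) The plaintiff resides in Fenen, which is not Tarwick — that alternative is enough. Met.
  → At least one condition fails; no jurisdiction.
The Fenbourne Court of Common Pleas:
  (a) The amount in controversy is $40,000, within the 44,000 dollars ceiling, so one alternative holds. Met.
  (b) The plaintiff resides in Fenen, which is not Fenbourne — that alternative is enough. Satisfied.
  (c) The operative events occurred in Fenen, not Merdora; the corporate defendant(s) are organised in Tarwick, not Fenbourne — none of the alternatives is met. Condition not met.
  (d) The amount in controversy is $40,000, which meets the $5,000 floor, so this disjunct is met. The carve-out does not apply: the plaintiff resides in Fenen, not Fenbourne. Met.
  → The court lacks jurisdiction.
The Provincial Court of Merdora:
  (a) Sorensen Maritime has its principal place of business in Kelley. Satisfied.
  (b) The amount in controversy is 40,000 dollars, within the USD 75,000 ceiling. Satisfied.
  (c) Every defendant has filed written consent, so this disjunct is met. Met.
  (d) The claim is a contract claim — that alternative is enough. The carve-out does not apply: the defendant resides in Kelley, not Merdora. Condition met.
  (e) The defendant resides in Kelley, not Merdora; the claim does not concern real property; the claim is a contract claim — no alternative holds. The proviso rescues it, though: the amount in controversy is 40,000 dollars, which meets the USD 15,000 floor. Satisfied.
  → Jurisdiction lies.
Courts with jurisdiction: the Provincial Court of Merdora — 1 in total.

1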